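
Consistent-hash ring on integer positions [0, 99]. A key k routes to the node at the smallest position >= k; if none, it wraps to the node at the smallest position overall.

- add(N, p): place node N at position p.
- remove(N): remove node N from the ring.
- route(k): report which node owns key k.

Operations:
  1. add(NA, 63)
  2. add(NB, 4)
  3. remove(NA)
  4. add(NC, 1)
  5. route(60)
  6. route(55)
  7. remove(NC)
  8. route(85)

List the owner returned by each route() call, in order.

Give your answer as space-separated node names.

Op 1: add NA@63 -> ring=[63:NA]
Op 2: add NB@4 -> ring=[4:NB,63:NA]
Op 3: remove NA -> ring=[4:NB]
Op 4: add NC@1 -> ring=[1:NC,4:NB]
Op 5: route key 60: none >= 60, wrap to smallest pos 1 -> NC
Op 6: route key 55: none >= 55, wrap to smallest pos 1 -> NC
Op 7: remove NC -> ring=[4:NB]
Op 8: route key 85: none >= 85, wrap to smallest pos 4 -> NB

Answer: NC NC NB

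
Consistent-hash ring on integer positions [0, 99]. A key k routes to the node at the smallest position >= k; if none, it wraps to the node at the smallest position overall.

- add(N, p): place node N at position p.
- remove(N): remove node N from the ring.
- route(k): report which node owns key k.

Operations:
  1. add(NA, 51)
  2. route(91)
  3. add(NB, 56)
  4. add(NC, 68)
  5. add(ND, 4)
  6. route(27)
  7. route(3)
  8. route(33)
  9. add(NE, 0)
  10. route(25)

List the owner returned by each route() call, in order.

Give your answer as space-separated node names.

Answer: NA NA ND NA NA

Derivation:
Op 1: add NA@51 -> ring=[51:NA]
Op 2: route key 91: none >= 91, wrap to smallest pos 51 -> NA
Op 3: add NB@56 -> ring=[51:NA,56:NB]
Op 4: add NC@68 -> ring=[51:NA,56:NB,68:NC]
Op 5: add ND@4 -> ring=[4:ND,51:NA,56:NB,68:NC]
Op 6: route key 27: smallest pos >= 27 is 51 -> NA
Op 7: route key 3: smallest pos >= 3 is 4 -> ND
Op 8: route key 33: smallest pos >= 33 is 51 -> NA
Op 9: add NE@0 -> ring=[0:NE,4:ND,51:NA,56:NB,68:NC]
Op 10: route key 25: smallest pos >= 25 is 51 -> NA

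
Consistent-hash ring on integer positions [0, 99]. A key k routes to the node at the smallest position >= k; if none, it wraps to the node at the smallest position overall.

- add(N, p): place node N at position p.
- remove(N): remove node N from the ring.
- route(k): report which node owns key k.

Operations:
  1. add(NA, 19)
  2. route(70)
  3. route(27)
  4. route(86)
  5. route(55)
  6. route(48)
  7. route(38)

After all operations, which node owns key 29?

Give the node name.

Answer: NA

Derivation:
Op 1: add NA@19 -> ring=[19:NA]
Op 2: route key 70: none >= 70, wrap to smallest pos 19 -> NA
Op 3: route key 27: none >= 27, wrap to smallest pos 19 -> NA
Op 4: route key 86: none >= 86, wrap to smallest pos 19 -> NA
Op 5: route key 55: none >= 55, wrap to smallest pos 19 -> NA
Op 6: route key 48: none >= 48, wrap to smallest pos 19 -> NA
Op 7: route key 38: none >= 38, wrap to smallest pos 19 -> NA
Final route key 29: none >= 29, wrap to smallest pos 19 -> NA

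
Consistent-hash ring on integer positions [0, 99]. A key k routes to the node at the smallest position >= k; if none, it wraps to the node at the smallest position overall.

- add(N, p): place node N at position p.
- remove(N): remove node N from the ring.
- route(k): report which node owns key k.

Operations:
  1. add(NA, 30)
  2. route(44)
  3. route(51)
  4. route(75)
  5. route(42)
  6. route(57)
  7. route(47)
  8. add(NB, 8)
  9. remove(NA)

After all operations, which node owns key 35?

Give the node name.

Op 1: add NA@30 -> ring=[30:NA]
Op 2: route key 44: none >= 44, wrap to smallest pos 30 -> NA
Op 3: route key 51: none >= 51, wrap to smallest pos 30 -> NA
Op 4: route key 75: none >= 75, wrap to smallest pos 30 -> NA
Op 5: route key 42: none >= 42, wrap to smallest pos 30 -> NA
Op 6: route key 57: none >= 57, wrap to smallest pos 30 -> NA
Op 7: route key 47: none >= 47, wrap to smallest pos 30 -> NA
Op 8: add NB@8 -> ring=[8:NB,30:NA]
Op 9: remove NA -> ring=[8:NB]
Final route key 35: none >= 35, wrap to smallest pos 8 -> NB

Answer: NB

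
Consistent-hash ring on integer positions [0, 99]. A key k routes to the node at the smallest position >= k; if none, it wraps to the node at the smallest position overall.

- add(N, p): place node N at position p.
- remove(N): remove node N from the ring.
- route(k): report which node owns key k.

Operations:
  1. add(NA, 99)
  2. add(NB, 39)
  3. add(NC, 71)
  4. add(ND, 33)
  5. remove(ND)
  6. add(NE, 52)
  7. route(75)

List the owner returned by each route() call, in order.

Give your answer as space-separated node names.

Answer: NA

Derivation:
Op 1: add NA@99 -> ring=[99:NA]
Op 2: add NB@39 -> ring=[39:NB,99:NA]
Op 3: add NC@71 -> ring=[39:NB,71:NC,99:NA]
Op 4: add ND@33 -> ring=[33:ND,39:NB,71:NC,99:NA]
Op 5: remove ND -> ring=[39:NB,71:NC,99:NA]
Op 6: add NE@52 -> ring=[39:NB,52:NE,71:NC,99:NA]
Op 7: route key 75: smallest pos >= 75 is 99 -> NA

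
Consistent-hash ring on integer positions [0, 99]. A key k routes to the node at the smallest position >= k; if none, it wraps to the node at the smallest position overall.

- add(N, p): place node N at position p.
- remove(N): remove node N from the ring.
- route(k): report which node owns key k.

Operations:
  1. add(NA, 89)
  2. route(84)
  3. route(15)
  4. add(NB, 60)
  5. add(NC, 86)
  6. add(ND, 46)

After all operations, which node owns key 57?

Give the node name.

Answer: NB

Derivation:
Op 1: add NA@89 -> ring=[89:NA]
Op 2: route key 84: smallest pos >= 84 is 89 -> NA
Op 3: route key 15: smallest pos >= 15 is 89 -> NA
Op 4: add NB@60 -> ring=[60:NB,89:NA]
Op 5: add NC@86 -> ring=[60:NB,86:NC,89:NA]
Op 6: add ND@46 -> ring=[46:ND,60:NB,86:NC,89:NA]
Final route key 57: smallest pos >= 57 is 60 -> NB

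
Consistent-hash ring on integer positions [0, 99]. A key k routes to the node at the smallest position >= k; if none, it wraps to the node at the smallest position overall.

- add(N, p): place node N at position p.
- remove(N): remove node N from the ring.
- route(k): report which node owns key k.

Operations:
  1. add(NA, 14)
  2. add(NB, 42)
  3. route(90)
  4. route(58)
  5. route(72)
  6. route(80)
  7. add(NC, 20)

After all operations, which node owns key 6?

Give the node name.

Op 1: add NA@14 -> ring=[14:NA]
Op 2: add NB@42 -> ring=[14:NA,42:NB]
Op 3: route key 90: none >= 90, wrap to smallest pos 14 -> NA
Op 4: route key 58: none >= 58, wrap to smallest pos 14 -> NA
Op 5: route key 72: none >= 72, wrap to smallest pos 14 -> NA
Op 6: route key 80: none >= 80, wrap to smallest pos 14 -> NA
Op 7: add NC@20 -> ring=[14:NA,20:NC,42:NB]
Final route key 6: smallest pos >= 6 is 14 -> NA

Answer: NA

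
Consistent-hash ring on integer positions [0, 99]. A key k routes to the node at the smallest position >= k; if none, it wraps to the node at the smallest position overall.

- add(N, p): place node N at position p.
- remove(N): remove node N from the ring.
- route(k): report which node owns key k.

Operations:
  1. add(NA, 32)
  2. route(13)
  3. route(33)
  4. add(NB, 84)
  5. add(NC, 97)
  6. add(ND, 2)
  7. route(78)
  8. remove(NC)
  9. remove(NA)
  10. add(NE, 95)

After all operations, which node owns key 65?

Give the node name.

Op 1: add NA@32 -> ring=[32:NA]
Op 2: route key 13: smallest pos >= 13 is 32 -> NA
Op 3: route key 33: none >= 33, wrap to smallest pos 32 -> NA
Op 4: add NB@84 -> ring=[32:NA,84:NB]
Op 5: add NC@97 -> ring=[32:NA,84:NB,97:NC]
Op 6: add ND@2 -> ring=[2:ND,32:NA,84:NB,97:NC]
Op 7: route key 78: smallest pos >= 78 is 84 -> NB
Op 8: remove NC -> ring=[2:ND,32:NA,84:NB]
Op 9: remove NA -> ring=[2:ND,84:NB]
Op 10: add NE@95 -> ring=[2:ND,84:NB,95:NE]
Final route key 65: smallest pos >= 65 is 84 -> NB

Answer: NB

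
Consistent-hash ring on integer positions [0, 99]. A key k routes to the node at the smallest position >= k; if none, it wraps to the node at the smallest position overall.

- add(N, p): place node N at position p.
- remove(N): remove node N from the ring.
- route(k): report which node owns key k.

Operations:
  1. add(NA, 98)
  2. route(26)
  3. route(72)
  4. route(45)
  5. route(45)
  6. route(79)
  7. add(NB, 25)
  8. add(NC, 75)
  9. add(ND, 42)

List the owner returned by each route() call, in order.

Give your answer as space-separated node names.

Answer: NA NA NA NA NA

Derivation:
Op 1: add NA@98 -> ring=[98:NA]
Op 2: route key 26: smallest pos >= 26 is 98 -> NA
Op 3: route key 72: smallest pos >= 72 is 98 -> NA
Op 4: route key 45: smallest pos >= 45 is 98 -> NA
Op 5: route key 45: smallest pos >= 45 is 98 -> NA
Op 6: route key 79: smallest pos >= 79 is 98 -> NA
Op 7: add NB@25 -> ring=[25:NB,98:NA]
Op 8: add NC@75 -> ring=[25:NB,75:NC,98:NA]
Op 9: add ND@42 -> ring=[25:NB,42:ND,75:NC,98:NA]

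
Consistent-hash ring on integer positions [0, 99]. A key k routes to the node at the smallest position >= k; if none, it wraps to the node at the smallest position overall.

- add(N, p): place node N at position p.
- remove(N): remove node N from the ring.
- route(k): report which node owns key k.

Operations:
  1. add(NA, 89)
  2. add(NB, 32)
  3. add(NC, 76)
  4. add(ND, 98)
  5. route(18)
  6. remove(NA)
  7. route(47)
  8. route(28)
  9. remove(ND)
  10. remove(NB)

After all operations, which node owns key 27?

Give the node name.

Answer: NC

Derivation:
Op 1: add NA@89 -> ring=[89:NA]
Op 2: add NB@32 -> ring=[32:NB,89:NA]
Op 3: add NC@76 -> ring=[32:NB,76:NC,89:NA]
Op 4: add ND@98 -> ring=[32:NB,76:NC,89:NA,98:ND]
Op 5: route key 18: smallest pos >= 18 is 32 -> NB
Op 6: remove NA -> ring=[32:NB,76:NC,98:ND]
Op 7: route key 47: smallest pos >= 47 is 76 -> NC
Op 8: route key 28: smallest pos >= 28 is 32 -> NB
Op 9: remove ND -> ring=[32:NB,76:NC]
Op 10: remove NB -> ring=[76:NC]
Final route key 27: smallest pos >= 27 is 76 -> NC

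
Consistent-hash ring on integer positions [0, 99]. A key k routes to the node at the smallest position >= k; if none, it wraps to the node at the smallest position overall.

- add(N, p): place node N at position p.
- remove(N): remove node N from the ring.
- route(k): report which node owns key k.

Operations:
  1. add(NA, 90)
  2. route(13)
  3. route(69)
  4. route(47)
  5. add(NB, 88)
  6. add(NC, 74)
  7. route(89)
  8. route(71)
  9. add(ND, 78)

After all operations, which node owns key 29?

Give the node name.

Op 1: add NA@90 -> ring=[90:NA]
Op 2: route key 13: smallest pos >= 13 is 90 -> NA
Op 3: route key 69: smallest pos >= 69 is 90 -> NA
Op 4: route key 47: smallest pos >= 47 is 90 -> NA
Op 5: add NB@88 -> ring=[88:NB,90:NA]
Op 6: add NC@74 -> ring=[74:NC,88:NB,90:NA]
Op 7: route key 89: smallest pos >= 89 is 90 -> NA
Op 8: route key 71: smallest pos >= 71 is 74 -> NC
Op 9: add ND@78 -> ring=[74:NC,78:ND,88:NB,90:NA]
Final route key 29: smallest pos >= 29 is 74 -> NC

Answer: NC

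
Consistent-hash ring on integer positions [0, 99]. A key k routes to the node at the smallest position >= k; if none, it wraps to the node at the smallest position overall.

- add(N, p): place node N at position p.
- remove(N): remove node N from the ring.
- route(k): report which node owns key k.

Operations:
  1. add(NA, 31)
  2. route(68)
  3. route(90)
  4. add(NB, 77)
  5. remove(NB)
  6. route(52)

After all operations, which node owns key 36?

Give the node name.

Op 1: add NA@31 -> ring=[31:NA]
Op 2: route key 68: none >= 68, wrap to smallest pos 31 -> NA
Op 3: route key 90: none >= 90, wrap to smallest pos 31 -> NA
Op 4: add NB@77 -> ring=[31:NA,77:NB]
Op 5: remove NB -> ring=[31:NA]
Op 6: route key 52: none >= 52, wrap to smallest pos 31 -> NA
Final route key 36: none >= 36, wrap to smallest pos 31 -> NA

Answer: NA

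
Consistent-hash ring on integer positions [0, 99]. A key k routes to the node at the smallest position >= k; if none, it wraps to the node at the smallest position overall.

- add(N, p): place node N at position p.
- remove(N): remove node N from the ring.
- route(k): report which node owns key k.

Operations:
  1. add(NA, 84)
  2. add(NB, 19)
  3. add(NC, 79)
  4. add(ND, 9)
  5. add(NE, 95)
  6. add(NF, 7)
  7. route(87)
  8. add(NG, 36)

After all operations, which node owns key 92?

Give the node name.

Answer: NE

Derivation:
Op 1: add NA@84 -> ring=[84:NA]
Op 2: add NB@19 -> ring=[19:NB,84:NA]
Op 3: add NC@79 -> ring=[19:NB,79:NC,84:NA]
Op 4: add ND@9 -> ring=[9:ND,19:NB,79:NC,84:NA]
Op 5: add NE@95 -> ring=[9:ND,19:NB,79:NC,84:NA,95:NE]
Op 6: add NF@7 -> ring=[7:NF,9:ND,19:NB,79:NC,84:NA,95:NE]
Op 7: route key 87: smallest pos >= 87 is 95 -> NE
Op 8: add NG@36 -> ring=[7:NF,9:ND,19:NB,36:NG,79:NC,84:NA,95:NE]
Final route key 92: smallest pos >= 92 is 95 -> NE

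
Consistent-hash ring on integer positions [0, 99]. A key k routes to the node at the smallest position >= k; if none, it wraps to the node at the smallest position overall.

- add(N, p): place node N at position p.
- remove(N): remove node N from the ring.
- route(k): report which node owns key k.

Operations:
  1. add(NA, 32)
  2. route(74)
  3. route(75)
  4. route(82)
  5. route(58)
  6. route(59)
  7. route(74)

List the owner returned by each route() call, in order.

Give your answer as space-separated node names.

Op 1: add NA@32 -> ring=[32:NA]
Op 2: route key 74: none >= 74, wrap to smallest pos 32 -> NA
Op 3: route key 75: none >= 75, wrap to smallest pos 32 -> NA
Op 4: route key 82: none >= 82, wrap to smallest pos 32 -> NA
Op 5: route key 58: none >= 58, wrap to smallest pos 32 -> NA
Op 6: route key 59: none >= 59, wrap to smallest pos 32 -> NA
Op 7: route key 74: none >= 74, wrap to smallest pos 32 -> NA

Answer: NA NA NA NA NA NA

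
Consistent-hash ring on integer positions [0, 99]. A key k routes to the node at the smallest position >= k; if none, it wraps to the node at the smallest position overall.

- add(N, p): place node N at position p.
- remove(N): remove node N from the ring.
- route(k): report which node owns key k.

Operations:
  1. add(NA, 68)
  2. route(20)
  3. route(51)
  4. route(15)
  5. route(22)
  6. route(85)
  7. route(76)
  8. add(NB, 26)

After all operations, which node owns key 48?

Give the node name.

Answer: NA

Derivation:
Op 1: add NA@68 -> ring=[68:NA]
Op 2: route key 20: smallest pos >= 20 is 68 -> NA
Op 3: route key 51: smallest pos >= 51 is 68 -> NA
Op 4: route key 15: smallest pos >= 15 is 68 -> NA
Op 5: route key 22: smallest pos >= 22 is 68 -> NA
Op 6: route key 85: none >= 85, wrap to smallest pos 68 -> NA
Op 7: route key 76: none >= 76, wrap to smallest pos 68 -> NA
Op 8: add NB@26 -> ring=[26:NB,68:NA]
Final route key 48: smallest pos >= 48 is 68 -> NA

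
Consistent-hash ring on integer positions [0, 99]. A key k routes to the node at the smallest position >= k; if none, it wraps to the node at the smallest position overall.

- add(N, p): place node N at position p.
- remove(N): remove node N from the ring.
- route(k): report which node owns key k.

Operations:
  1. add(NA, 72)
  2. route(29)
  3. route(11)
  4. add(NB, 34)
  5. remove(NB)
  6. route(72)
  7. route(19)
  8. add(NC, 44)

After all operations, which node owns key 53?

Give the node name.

Answer: NA

Derivation:
Op 1: add NA@72 -> ring=[72:NA]
Op 2: route key 29: smallest pos >= 29 is 72 -> NA
Op 3: route key 11: smallest pos >= 11 is 72 -> NA
Op 4: add NB@34 -> ring=[34:NB,72:NA]
Op 5: remove NB -> ring=[72:NA]
Op 6: route key 72: smallest pos >= 72 is 72 -> NA
Op 7: route key 19: smallest pos >= 19 is 72 -> NA
Op 8: add NC@44 -> ring=[44:NC,72:NA]
Final route key 53: smallest pos >= 53 is 72 -> NA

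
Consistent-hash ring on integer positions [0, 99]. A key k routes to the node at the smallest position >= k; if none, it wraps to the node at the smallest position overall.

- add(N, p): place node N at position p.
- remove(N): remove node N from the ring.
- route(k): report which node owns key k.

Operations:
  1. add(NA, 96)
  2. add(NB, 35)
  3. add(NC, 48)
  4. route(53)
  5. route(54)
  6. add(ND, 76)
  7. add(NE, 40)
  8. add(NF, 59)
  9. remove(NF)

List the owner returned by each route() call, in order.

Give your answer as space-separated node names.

Answer: NA NA

Derivation:
Op 1: add NA@96 -> ring=[96:NA]
Op 2: add NB@35 -> ring=[35:NB,96:NA]
Op 3: add NC@48 -> ring=[35:NB,48:NC,96:NA]
Op 4: route key 53: smallest pos >= 53 is 96 -> NA
Op 5: route key 54: smallest pos >= 54 is 96 -> NA
Op 6: add ND@76 -> ring=[35:NB,48:NC,76:ND,96:NA]
Op 7: add NE@40 -> ring=[35:NB,40:NE,48:NC,76:ND,96:NA]
Op 8: add NF@59 -> ring=[35:NB,40:NE,48:NC,59:NF,76:ND,96:NA]
Op 9: remove NF -> ring=[35:NB,40:NE,48:NC,76:ND,96:NA]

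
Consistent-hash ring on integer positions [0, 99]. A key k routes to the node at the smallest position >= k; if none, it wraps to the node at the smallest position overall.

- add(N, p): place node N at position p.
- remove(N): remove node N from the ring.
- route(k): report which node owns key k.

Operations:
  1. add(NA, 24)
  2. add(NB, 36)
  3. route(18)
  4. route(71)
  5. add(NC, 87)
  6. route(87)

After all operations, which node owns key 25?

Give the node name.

Op 1: add NA@24 -> ring=[24:NA]
Op 2: add NB@36 -> ring=[24:NA,36:NB]
Op 3: route key 18: smallest pos >= 18 is 24 -> NA
Op 4: route key 71: none >= 71, wrap to smallest pos 24 -> NA
Op 5: add NC@87 -> ring=[24:NA,36:NB,87:NC]
Op 6: route key 87: smallest pos >= 87 is 87 -> NC
Final route key 25: smallest pos >= 25 is 36 -> NB

Answer: NB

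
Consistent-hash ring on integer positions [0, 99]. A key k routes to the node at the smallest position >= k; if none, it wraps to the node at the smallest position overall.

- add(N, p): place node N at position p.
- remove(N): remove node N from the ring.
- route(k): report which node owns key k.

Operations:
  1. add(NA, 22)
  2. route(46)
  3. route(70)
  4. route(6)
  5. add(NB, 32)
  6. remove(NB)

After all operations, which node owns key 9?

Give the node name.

Answer: NA

Derivation:
Op 1: add NA@22 -> ring=[22:NA]
Op 2: route key 46: none >= 46, wrap to smallest pos 22 -> NA
Op 3: route key 70: none >= 70, wrap to smallest pos 22 -> NA
Op 4: route key 6: smallest pos >= 6 is 22 -> NA
Op 5: add NB@32 -> ring=[22:NA,32:NB]
Op 6: remove NB -> ring=[22:NA]
Final route key 9: smallest pos >= 9 is 22 -> NA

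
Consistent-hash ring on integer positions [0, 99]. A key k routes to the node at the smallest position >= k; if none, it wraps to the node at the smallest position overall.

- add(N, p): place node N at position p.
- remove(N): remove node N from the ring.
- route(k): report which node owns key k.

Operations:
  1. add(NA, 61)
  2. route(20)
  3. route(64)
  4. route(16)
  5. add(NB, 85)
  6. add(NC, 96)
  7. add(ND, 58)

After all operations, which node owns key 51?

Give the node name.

Answer: ND

Derivation:
Op 1: add NA@61 -> ring=[61:NA]
Op 2: route key 20: smallest pos >= 20 is 61 -> NA
Op 3: route key 64: none >= 64, wrap to smallest pos 61 -> NA
Op 4: route key 16: smallest pos >= 16 is 61 -> NA
Op 5: add NB@85 -> ring=[61:NA,85:NB]
Op 6: add NC@96 -> ring=[61:NA,85:NB,96:NC]
Op 7: add ND@58 -> ring=[58:ND,61:NA,85:NB,96:NC]
Final route key 51: smallest pos >= 51 is 58 -> ND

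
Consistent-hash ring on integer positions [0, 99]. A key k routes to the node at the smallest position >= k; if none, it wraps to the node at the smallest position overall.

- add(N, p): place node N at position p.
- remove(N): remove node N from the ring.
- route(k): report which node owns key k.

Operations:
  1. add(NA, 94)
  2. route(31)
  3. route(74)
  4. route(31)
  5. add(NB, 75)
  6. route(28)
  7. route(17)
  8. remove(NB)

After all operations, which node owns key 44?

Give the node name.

Answer: NA

Derivation:
Op 1: add NA@94 -> ring=[94:NA]
Op 2: route key 31: smallest pos >= 31 is 94 -> NA
Op 3: route key 74: smallest pos >= 74 is 94 -> NA
Op 4: route key 31: smallest pos >= 31 is 94 -> NA
Op 5: add NB@75 -> ring=[75:NB,94:NA]
Op 6: route key 28: smallest pos >= 28 is 75 -> NB
Op 7: route key 17: smallest pos >= 17 is 75 -> NB
Op 8: remove NB -> ring=[94:NA]
Final route key 44: smallest pos >= 44 is 94 -> NA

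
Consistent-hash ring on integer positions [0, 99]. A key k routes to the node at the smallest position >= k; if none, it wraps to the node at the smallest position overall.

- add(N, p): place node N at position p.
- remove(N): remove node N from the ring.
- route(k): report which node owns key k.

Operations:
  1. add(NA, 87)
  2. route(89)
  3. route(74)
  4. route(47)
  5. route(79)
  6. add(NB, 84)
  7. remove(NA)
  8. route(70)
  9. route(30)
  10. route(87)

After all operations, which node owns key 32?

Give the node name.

Op 1: add NA@87 -> ring=[87:NA]
Op 2: route key 89: none >= 89, wrap to smallest pos 87 -> NA
Op 3: route key 74: smallest pos >= 74 is 87 -> NA
Op 4: route key 47: smallest pos >= 47 is 87 -> NA
Op 5: route key 79: smallest pos >= 79 is 87 -> NA
Op 6: add NB@84 -> ring=[84:NB,87:NA]
Op 7: remove NA -> ring=[84:NB]
Op 8: route key 70: smallest pos >= 70 is 84 -> NB
Op 9: route key 30: smallest pos >= 30 is 84 -> NB
Op 10: route key 87: none >= 87, wrap to smallest pos 84 -> NB
Final route key 32: smallest pos >= 32 is 84 -> NB

Answer: NB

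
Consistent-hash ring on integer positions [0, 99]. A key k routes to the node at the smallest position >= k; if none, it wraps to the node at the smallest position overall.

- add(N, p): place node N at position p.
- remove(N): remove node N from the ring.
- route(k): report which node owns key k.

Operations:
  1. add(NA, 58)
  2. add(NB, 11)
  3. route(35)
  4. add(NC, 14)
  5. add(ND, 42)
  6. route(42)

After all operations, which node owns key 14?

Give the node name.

Answer: NC

Derivation:
Op 1: add NA@58 -> ring=[58:NA]
Op 2: add NB@11 -> ring=[11:NB,58:NA]
Op 3: route key 35: smallest pos >= 35 is 58 -> NA
Op 4: add NC@14 -> ring=[11:NB,14:NC,58:NA]
Op 5: add ND@42 -> ring=[11:NB,14:NC,42:ND,58:NA]
Op 6: route key 42: smallest pos >= 42 is 42 -> ND
Final route key 14: smallest pos >= 14 is 14 -> NC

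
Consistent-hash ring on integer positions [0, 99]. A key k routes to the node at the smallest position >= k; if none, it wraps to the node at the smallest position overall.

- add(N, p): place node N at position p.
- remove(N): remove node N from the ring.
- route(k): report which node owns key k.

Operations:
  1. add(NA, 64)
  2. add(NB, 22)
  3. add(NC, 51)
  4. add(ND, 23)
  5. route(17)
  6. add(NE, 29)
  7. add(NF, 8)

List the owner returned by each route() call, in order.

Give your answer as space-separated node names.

Op 1: add NA@64 -> ring=[64:NA]
Op 2: add NB@22 -> ring=[22:NB,64:NA]
Op 3: add NC@51 -> ring=[22:NB,51:NC,64:NA]
Op 4: add ND@23 -> ring=[22:NB,23:ND,51:NC,64:NA]
Op 5: route key 17: smallest pos >= 17 is 22 -> NB
Op 6: add NE@29 -> ring=[22:NB,23:ND,29:NE,51:NC,64:NA]
Op 7: add NF@8 -> ring=[8:NF,22:NB,23:ND,29:NE,51:NC,64:NA]

Answer: NB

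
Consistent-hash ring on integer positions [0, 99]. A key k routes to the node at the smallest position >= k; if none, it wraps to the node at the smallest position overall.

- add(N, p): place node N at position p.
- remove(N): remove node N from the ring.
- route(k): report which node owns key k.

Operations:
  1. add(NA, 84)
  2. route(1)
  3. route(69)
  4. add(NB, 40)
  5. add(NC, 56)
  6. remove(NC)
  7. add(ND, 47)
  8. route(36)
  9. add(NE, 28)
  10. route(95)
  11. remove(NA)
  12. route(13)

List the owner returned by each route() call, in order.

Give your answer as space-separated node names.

Op 1: add NA@84 -> ring=[84:NA]
Op 2: route key 1: smallest pos >= 1 is 84 -> NA
Op 3: route key 69: smallest pos >= 69 is 84 -> NA
Op 4: add NB@40 -> ring=[40:NB,84:NA]
Op 5: add NC@56 -> ring=[40:NB,56:NC,84:NA]
Op 6: remove NC -> ring=[40:NB,84:NA]
Op 7: add ND@47 -> ring=[40:NB,47:ND,84:NA]
Op 8: route key 36: smallest pos >= 36 is 40 -> NB
Op 9: add NE@28 -> ring=[28:NE,40:NB,47:ND,84:NA]
Op 10: route key 95: none >= 95, wrap to smallest pos 28 -> NE
Op 11: remove NA -> ring=[28:NE,40:NB,47:ND]
Op 12: route key 13: smallest pos >= 13 is 28 -> NE

Answer: NA NA NB NE NE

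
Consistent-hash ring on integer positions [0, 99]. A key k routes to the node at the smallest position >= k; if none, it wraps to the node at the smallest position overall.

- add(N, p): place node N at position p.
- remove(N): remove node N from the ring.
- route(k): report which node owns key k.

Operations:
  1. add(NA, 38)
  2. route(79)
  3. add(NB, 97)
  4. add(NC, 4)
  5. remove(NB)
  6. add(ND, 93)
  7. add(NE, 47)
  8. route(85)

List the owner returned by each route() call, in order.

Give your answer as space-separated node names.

Answer: NA ND

Derivation:
Op 1: add NA@38 -> ring=[38:NA]
Op 2: route key 79: none >= 79, wrap to smallest pos 38 -> NA
Op 3: add NB@97 -> ring=[38:NA,97:NB]
Op 4: add NC@4 -> ring=[4:NC,38:NA,97:NB]
Op 5: remove NB -> ring=[4:NC,38:NA]
Op 6: add ND@93 -> ring=[4:NC,38:NA,93:ND]
Op 7: add NE@47 -> ring=[4:NC,38:NA,47:NE,93:ND]
Op 8: route key 85: smallest pos >= 85 is 93 -> ND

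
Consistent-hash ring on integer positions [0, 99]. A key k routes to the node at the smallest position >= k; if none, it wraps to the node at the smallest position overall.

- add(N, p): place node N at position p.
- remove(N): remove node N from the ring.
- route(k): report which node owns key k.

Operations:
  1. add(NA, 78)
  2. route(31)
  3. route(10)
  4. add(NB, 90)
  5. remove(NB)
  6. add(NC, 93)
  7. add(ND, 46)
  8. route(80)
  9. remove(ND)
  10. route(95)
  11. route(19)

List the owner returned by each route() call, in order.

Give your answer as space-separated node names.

Answer: NA NA NC NA NA

Derivation:
Op 1: add NA@78 -> ring=[78:NA]
Op 2: route key 31: smallest pos >= 31 is 78 -> NA
Op 3: route key 10: smallest pos >= 10 is 78 -> NA
Op 4: add NB@90 -> ring=[78:NA,90:NB]
Op 5: remove NB -> ring=[78:NA]
Op 6: add NC@93 -> ring=[78:NA,93:NC]
Op 7: add ND@46 -> ring=[46:ND,78:NA,93:NC]
Op 8: route key 80: smallest pos >= 80 is 93 -> NC
Op 9: remove ND -> ring=[78:NA,93:NC]
Op 10: route key 95: none >= 95, wrap to smallest pos 78 -> NA
Op 11: route key 19: smallest pos >= 19 is 78 -> NA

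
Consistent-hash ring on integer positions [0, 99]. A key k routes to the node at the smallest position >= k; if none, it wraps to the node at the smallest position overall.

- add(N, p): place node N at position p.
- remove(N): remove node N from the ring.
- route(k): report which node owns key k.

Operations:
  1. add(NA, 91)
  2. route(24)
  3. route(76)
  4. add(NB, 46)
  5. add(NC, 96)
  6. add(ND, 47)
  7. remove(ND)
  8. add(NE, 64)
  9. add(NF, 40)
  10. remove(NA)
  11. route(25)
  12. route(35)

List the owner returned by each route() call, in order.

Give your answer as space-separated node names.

Answer: NA NA NF NF

Derivation:
Op 1: add NA@91 -> ring=[91:NA]
Op 2: route key 24: smallest pos >= 24 is 91 -> NA
Op 3: route key 76: smallest pos >= 76 is 91 -> NA
Op 4: add NB@46 -> ring=[46:NB,91:NA]
Op 5: add NC@96 -> ring=[46:NB,91:NA,96:NC]
Op 6: add ND@47 -> ring=[46:NB,47:ND,91:NA,96:NC]
Op 7: remove ND -> ring=[46:NB,91:NA,96:NC]
Op 8: add NE@64 -> ring=[46:NB,64:NE,91:NA,96:NC]
Op 9: add NF@40 -> ring=[40:NF,46:NB,64:NE,91:NA,96:NC]
Op 10: remove NA -> ring=[40:NF,46:NB,64:NE,96:NC]
Op 11: route key 25: smallest pos >= 25 is 40 -> NF
Op 12: route key 35: smallest pos >= 35 is 40 -> NF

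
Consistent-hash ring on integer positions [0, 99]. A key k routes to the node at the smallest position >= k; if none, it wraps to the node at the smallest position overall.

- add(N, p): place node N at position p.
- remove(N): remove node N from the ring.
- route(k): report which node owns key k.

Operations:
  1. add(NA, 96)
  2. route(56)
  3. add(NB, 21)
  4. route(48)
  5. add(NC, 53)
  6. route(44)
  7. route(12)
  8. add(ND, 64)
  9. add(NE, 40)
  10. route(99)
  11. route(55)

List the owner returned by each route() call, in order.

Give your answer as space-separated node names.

Op 1: add NA@96 -> ring=[96:NA]
Op 2: route key 56: smallest pos >= 56 is 96 -> NA
Op 3: add NB@21 -> ring=[21:NB,96:NA]
Op 4: route key 48: smallest pos >= 48 is 96 -> NA
Op 5: add NC@53 -> ring=[21:NB,53:NC,96:NA]
Op 6: route key 44: smallest pos >= 44 is 53 -> NC
Op 7: route key 12: smallest pos >= 12 is 21 -> NB
Op 8: add ND@64 -> ring=[21:NB,53:NC,64:ND,96:NA]
Op 9: add NE@40 -> ring=[21:NB,40:NE,53:NC,64:ND,96:NA]
Op 10: route key 99: none >= 99, wrap to smallest pos 21 -> NB
Op 11: route key 55: smallest pos >= 55 is 64 -> ND

Answer: NA NA NC NB NB ND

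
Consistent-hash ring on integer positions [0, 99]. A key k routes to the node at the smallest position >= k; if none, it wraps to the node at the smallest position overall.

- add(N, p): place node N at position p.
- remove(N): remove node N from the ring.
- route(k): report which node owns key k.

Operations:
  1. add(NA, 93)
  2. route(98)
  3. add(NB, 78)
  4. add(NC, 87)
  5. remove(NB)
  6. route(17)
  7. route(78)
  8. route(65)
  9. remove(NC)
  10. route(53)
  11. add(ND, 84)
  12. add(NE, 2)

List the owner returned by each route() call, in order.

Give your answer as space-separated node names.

Answer: NA NC NC NC NA

Derivation:
Op 1: add NA@93 -> ring=[93:NA]
Op 2: route key 98: none >= 98, wrap to smallest pos 93 -> NA
Op 3: add NB@78 -> ring=[78:NB,93:NA]
Op 4: add NC@87 -> ring=[78:NB,87:NC,93:NA]
Op 5: remove NB -> ring=[87:NC,93:NA]
Op 6: route key 17: smallest pos >= 17 is 87 -> NC
Op 7: route key 78: smallest pos >= 78 is 87 -> NC
Op 8: route key 65: smallest pos >= 65 is 87 -> NC
Op 9: remove NC -> ring=[93:NA]
Op 10: route key 53: smallest pos >= 53 is 93 -> NA
Op 11: add ND@84 -> ring=[84:ND,93:NA]
Op 12: add NE@2 -> ring=[2:NE,84:ND,93:NA]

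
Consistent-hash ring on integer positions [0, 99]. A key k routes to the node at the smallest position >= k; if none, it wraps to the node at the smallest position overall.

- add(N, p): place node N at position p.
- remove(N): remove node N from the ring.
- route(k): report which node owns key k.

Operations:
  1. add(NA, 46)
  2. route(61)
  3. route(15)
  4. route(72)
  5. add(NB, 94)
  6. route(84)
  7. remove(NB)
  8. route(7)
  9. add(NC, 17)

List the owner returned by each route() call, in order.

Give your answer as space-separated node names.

Answer: NA NA NA NB NA

Derivation:
Op 1: add NA@46 -> ring=[46:NA]
Op 2: route key 61: none >= 61, wrap to smallest pos 46 -> NA
Op 3: route key 15: smallest pos >= 15 is 46 -> NA
Op 4: route key 72: none >= 72, wrap to smallest pos 46 -> NA
Op 5: add NB@94 -> ring=[46:NA,94:NB]
Op 6: route key 84: smallest pos >= 84 is 94 -> NB
Op 7: remove NB -> ring=[46:NA]
Op 8: route key 7: smallest pos >= 7 is 46 -> NA
Op 9: add NC@17 -> ring=[17:NC,46:NA]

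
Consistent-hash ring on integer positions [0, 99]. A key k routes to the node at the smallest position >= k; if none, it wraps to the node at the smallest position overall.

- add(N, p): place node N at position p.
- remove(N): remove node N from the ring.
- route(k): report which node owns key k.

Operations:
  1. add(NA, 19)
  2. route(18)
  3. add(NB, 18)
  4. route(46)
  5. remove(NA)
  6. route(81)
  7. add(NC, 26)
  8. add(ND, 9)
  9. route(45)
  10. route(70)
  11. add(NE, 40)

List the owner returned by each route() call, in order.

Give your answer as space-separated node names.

Answer: NA NB NB ND ND

Derivation:
Op 1: add NA@19 -> ring=[19:NA]
Op 2: route key 18: smallest pos >= 18 is 19 -> NA
Op 3: add NB@18 -> ring=[18:NB,19:NA]
Op 4: route key 46: none >= 46, wrap to smallest pos 18 -> NB
Op 5: remove NA -> ring=[18:NB]
Op 6: route key 81: none >= 81, wrap to smallest pos 18 -> NB
Op 7: add NC@26 -> ring=[18:NB,26:NC]
Op 8: add ND@9 -> ring=[9:ND,18:NB,26:NC]
Op 9: route key 45: none >= 45, wrap to smallest pos 9 -> ND
Op 10: route key 70: none >= 70, wrap to smallest pos 9 -> ND
Op 11: add NE@40 -> ring=[9:ND,18:NB,26:NC,40:NE]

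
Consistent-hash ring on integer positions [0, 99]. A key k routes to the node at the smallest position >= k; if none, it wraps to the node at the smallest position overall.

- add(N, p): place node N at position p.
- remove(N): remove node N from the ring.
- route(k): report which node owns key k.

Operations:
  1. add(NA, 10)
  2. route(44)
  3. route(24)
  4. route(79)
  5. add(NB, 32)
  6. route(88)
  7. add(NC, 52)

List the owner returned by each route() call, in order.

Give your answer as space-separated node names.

Op 1: add NA@10 -> ring=[10:NA]
Op 2: route key 44: none >= 44, wrap to smallest pos 10 -> NA
Op 3: route key 24: none >= 24, wrap to smallest pos 10 -> NA
Op 4: route key 79: none >= 79, wrap to smallest pos 10 -> NA
Op 5: add NB@32 -> ring=[10:NA,32:NB]
Op 6: route key 88: none >= 88, wrap to smallest pos 10 -> NA
Op 7: add NC@52 -> ring=[10:NA,32:NB,52:NC]

Answer: NA NA NA NA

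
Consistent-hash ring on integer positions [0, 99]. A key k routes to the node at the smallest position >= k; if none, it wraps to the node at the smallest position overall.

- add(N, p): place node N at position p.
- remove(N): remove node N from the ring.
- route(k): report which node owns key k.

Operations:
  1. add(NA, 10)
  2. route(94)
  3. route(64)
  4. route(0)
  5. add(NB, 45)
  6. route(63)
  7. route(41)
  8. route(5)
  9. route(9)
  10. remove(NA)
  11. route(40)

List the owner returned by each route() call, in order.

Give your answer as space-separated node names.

Op 1: add NA@10 -> ring=[10:NA]
Op 2: route key 94: none >= 94, wrap to smallest pos 10 -> NA
Op 3: route key 64: none >= 64, wrap to smallest pos 10 -> NA
Op 4: route key 0: smallest pos >= 0 is 10 -> NA
Op 5: add NB@45 -> ring=[10:NA,45:NB]
Op 6: route key 63: none >= 63, wrap to smallest pos 10 -> NA
Op 7: route key 41: smallest pos >= 41 is 45 -> NB
Op 8: route key 5: smallest pos >= 5 is 10 -> NA
Op 9: route key 9: smallest pos >= 9 is 10 -> NA
Op 10: remove NA -> ring=[45:NB]
Op 11: route key 40: smallest pos >= 40 is 45 -> NB

Answer: NA NA NA NA NB NA NA NB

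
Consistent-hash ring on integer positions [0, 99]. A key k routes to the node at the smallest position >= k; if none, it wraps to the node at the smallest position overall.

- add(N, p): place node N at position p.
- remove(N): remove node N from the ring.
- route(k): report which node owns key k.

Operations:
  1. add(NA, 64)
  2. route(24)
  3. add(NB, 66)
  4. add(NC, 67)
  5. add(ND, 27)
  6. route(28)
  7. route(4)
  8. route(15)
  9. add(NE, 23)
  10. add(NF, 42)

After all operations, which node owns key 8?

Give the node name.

Answer: NE

Derivation:
Op 1: add NA@64 -> ring=[64:NA]
Op 2: route key 24: smallest pos >= 24 is 64 -> NA
Op 3: add NB@66 -> ring=[64:NA,66:NB]
Op 4: add NC@67 -> ring=[64:NA,66:NB,67:NC]
Op 5: add ND@27 -> ring=[27:ND,64:NA,66:NB,67:NC]
Op 6: route key 28: smallest pos >= 28 is 64 -> NA
Op 7: route key 4: smallest pos >= 4 is 27 -> ND
Op 8: route key 15: smallest pos >= 15 is 27 -> ND
Op 9: add NE@23 -> ring=[23:NE,27:ND,64:NA,66:NB,67:NC]
Op 10: add NF@42 -> ring=[23:NE,27:ND,42:NF,64:NA,66:NB,67:NC]
Final route key 8: smallest pos >= 8 is 23 -> NE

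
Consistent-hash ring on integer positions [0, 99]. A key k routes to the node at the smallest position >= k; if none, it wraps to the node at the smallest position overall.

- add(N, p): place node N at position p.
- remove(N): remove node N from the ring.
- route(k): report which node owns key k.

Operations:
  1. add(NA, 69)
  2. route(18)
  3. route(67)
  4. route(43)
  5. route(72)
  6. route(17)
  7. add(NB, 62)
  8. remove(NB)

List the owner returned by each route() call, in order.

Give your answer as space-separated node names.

Op 1: add NA@69 -> ring=[69:NA]
Op 2: route key 18: smallest pos >= 18 is 69 -> NA
Op 3: route key 67: smallest pos >= 67 is 69 -> NA
Op 4: route key 43: smallest pos >= 43 is 69 -> NA
Op 5: route key 72: none >= 72, wrap to smallest pos 69 -> NA
Op 6: route key 17: smallest pos >= 17 is 69 -> NA
Op 7: add NB@62 -> ring=[62:NB,69:NA]
Op 8: remove NB -> ring=[69:NA]

Answer: NA NA NA NA NA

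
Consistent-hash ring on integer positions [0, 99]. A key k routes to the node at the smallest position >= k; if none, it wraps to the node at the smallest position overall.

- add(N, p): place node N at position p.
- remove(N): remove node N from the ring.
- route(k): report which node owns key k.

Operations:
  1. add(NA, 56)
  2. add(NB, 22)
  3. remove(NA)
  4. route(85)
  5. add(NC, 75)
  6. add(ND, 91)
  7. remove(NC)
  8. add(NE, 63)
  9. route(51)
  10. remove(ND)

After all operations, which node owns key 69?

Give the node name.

Op 1: add NA@56 -> ring=[56:NA]
Op 2: add NB@22 -> ring=[22:NB,56:NA]
Op 3: remove NA -> ring=[22:NB]
Op 4: route key 85: none >= 85, wrap to smallest pos 22 -> NB
Op 5: add NC@75 -> ring=[22:NB,75:NC]
Op 6: add ND@91 -> ring=[22:NB,75:NC,91:ND]
Op 7: remove NC -> ring=[22:NB,91:ND]
Op 8: add NE@63 -> ring=[22:NB,63:NE,91:ND]
Op 9: route key 51: smallest pos >= 51 is 63 -> NE
Op 10: remove ND -> ring=[22:NB,63:NE]
Final route key 69: none >= 69, wrap to smallest pos 22 -> NB

Answer: NB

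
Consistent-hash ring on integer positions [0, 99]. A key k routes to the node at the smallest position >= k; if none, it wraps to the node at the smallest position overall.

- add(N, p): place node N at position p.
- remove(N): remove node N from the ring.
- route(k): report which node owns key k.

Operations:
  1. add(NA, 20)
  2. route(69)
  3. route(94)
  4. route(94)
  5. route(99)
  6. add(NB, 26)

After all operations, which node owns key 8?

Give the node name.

Answer: NA

Derivation:
Op 1: add NA@20 -> ring=[20:NA]
Op 2: route key 69: none >= 69, wrap to smallest pos 20 -> NA
Op 3: route key 94: none >= 94, wrap to smallest pos 20 -> NA
Op 4: route key 94: none >= 94, wrap to smallest pos 20 -> NA
Op 5: route key 99: none >= 99, wrap to smallest pos 20 -> NA
Op 6: add NB@26 -> ring=[20:NA,26:NB]
Final route key 8: smallest pos >= 8 is 20 -> NA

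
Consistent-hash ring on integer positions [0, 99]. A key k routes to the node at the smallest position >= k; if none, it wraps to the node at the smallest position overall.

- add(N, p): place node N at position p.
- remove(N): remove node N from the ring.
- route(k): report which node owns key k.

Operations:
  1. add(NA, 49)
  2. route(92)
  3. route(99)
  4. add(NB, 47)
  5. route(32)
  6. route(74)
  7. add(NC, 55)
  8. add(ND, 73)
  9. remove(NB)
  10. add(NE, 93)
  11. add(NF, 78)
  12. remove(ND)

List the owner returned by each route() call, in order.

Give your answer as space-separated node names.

Answer: NA NA NB NB

Derivation:
Op 1: add NA@49 -> ring=[49:NA]
Op 2: route key 92: none >= 92, wrap to smallest pos 49 -> NA
Op 3: route key 99: none >= 99, wrap to smallest pos 49 -> NA
Op 4: add NB@47 -> ring=[47:NB,49:NA]
Op 5: route key 32: smallest pos >= 32 is 47 -> NB
Op 6: route key 74: none >= 74, wrap to smallest pos 47 -> NB
Op 7: add NC@55 -> ring=[47:NB,49:NA,55:NC]
Op 8: add ND@73 -> ring=[47:NB,49:NA,55:NC,73:ND]
Op 9: remove NB -> ring=[49:NA,55:NC,73:ND]
Op 10: add NE@93 -> ring=[49:NA,55:NC,73:ND,93:NE]
Op 11: add NF@78 -> ring=[49:NA,55:NC,73:ND,78:NF,93:NE]
Op 12: remove ND -> ring=[49:NA,55:NC,78:NF,93:NE]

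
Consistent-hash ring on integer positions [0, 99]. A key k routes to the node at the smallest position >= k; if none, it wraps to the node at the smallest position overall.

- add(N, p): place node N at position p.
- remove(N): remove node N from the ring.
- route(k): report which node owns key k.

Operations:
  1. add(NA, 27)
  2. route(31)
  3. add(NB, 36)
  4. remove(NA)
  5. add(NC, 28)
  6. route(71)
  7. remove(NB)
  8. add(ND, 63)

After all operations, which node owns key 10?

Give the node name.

Answer: NC

Derivation:
Op 1: add NA@27 -> ring=[27:NA]
Op 2: route key 31: none >= 31, wrap to smallest pos 27 -> NA
Op 3: add NB@36 -> ring=[27:NA,36:NB]
Op 4: remove NA -> ring=[36:NB]
Op 5: add NC@28 -> ring=[28:NC,36:NB]
Op 6: route key 71: none >= 71, wrap to smallest pos 28 -> NC
Op 7: remove NB -> ring=[28:NC]
Op 8: add ND@63 -> ring=[28:NC,63:ND]
Final route key 10: smallest pos >= 10 is 28 -> NC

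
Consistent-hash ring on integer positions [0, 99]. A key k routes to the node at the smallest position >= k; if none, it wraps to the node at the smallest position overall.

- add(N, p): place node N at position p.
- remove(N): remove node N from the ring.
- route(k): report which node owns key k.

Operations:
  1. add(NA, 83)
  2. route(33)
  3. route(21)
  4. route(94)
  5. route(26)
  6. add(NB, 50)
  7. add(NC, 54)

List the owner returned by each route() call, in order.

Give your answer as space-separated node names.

Op 1: add NA@83 -> ring=[83:NA]
Op 2: route key 33: smallest pos >= 33 is 83 -> NA
Op 3: route key 21: smallest pos >= 21 is 83 -> NA
Op 4: route key 94: none >= 94, wrap to smallest pos 83 -> NA
Op 5: route key 26: smallest pos >= 26 is 83 -> NA
Op 6: add NB@50 -> ring=[50:NB,83:NA]
Op 7: add NC@54 -> ring=[50:NB,54:NC,83:NA]

Answer: NA NA NA NA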